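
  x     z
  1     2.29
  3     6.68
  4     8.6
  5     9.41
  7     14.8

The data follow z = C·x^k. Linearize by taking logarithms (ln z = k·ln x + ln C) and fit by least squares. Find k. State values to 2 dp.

k = 0.93

Let Y = ln z. Fitting Y = k·ln x + ln C by least squares:
XᵀX = [[9.5056, 6.0403]; [6.0403, 5]], rhs = [13.9209, 9.8158]ᵀ  (here Σln x = 6.0403, Σ(ln x)² = 9.5056, Σln z = 9.8158, Σln x·ln z = 13.9209).
Δ = 9.5056·5 − (6.0403)² = 11.0434; k = (13.9209·5 − 6.0403·9.8158)/11.0434 = 0.93397, ln C = (9.5056·9.8158 − 6.0403·13.9209)/11.0434 = 0.83488.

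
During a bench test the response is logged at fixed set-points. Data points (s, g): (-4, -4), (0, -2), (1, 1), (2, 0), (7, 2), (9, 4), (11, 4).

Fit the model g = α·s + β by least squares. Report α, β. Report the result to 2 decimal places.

With design matrix A, AᵀA = [[272, 26]; [26, 7]] and Aᵀg = [111, 5]ᵀ.
Eliminating β: 7·(row 1) − 26·(row 2) gives 1228·α = 7·111 − 26·5 = 647, so α = 647/1228.
Then β = (5 − 26·(647/1228))/7 = -763/614.

α = 0.53, β = -1.24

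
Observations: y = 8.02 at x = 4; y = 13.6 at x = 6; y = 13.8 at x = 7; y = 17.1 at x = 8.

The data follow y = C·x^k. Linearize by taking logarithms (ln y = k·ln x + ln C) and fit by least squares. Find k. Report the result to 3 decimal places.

k = 1.053

With ln yᵢ as the transformed response and ln xᵢ as the regressor:
Σln x = 7.2034, Σ(ln x)² = 13.2429, Σln y = 10.1558, Σln x·ln y = 18.5739.
Equations: 13.2429·k + 7.2034·ln C = 18.5739;  7.2034·k + 4·ln C = 10.1558.
Solving (det = 1.0824): k = 1.05271, ln C = 0.64316.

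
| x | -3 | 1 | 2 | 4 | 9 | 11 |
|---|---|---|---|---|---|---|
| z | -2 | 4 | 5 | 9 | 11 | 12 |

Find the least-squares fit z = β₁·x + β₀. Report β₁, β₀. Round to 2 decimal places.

β₁ = 0.96, β₀ = 2.65

From the data, Σx·x = 232, Σx = 24, Σ1 = 6.
Moment sums: Σx·z = 287, Σz = 39.
Eliminating β₀: 6·(row 1) − 24·(row 2) gives 816·β₁ = 6·287 − 24·39 = 786, so β₁ = 131/136.
Then β₀ = (39 − 24·(131/136))/6 = 45/17.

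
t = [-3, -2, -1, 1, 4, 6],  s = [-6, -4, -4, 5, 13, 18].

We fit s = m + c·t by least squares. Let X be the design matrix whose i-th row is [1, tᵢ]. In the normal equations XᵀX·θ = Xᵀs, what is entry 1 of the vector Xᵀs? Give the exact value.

22

Entry 1 ↔ basis 1, so (Xᵀs)_{1} = Σᵢ sᵢ = (1)·(-6) + (1)·(-4) + (1)·(-4) + (1)·(5) + (1)·(13) + (1)·(18) = 22.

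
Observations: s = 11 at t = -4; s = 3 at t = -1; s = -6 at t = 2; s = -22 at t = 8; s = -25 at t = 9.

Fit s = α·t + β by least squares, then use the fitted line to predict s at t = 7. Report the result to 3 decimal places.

Sums needed: Σt·t = 166, Σt = 14, Σ1 = 5.
And Σt·s = -460, Σs = -39.
So MᵀM·[α, β]ᵀ = Mᵀs: [[166, 14]; [14, 5]]·[α, β]ᵀ = [-460, -39]ᵀ.
Determinant 166·5 − 14² = 634.
α = ((-460)·5 − 14·(-39))/634 = -877/317; β = (166·(-39) − 14·(-460))/634 = -17/317.
At t = 7: ŝ = (-877/317)·(7) + (-17/317)·(1) = -6156/317.

ŝ = -19.420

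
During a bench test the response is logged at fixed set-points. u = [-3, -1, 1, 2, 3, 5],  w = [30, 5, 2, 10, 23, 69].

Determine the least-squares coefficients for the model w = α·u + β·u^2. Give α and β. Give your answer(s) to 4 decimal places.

From the data, Σu·u = 49, Σu·u^2 = 133, Σu^2·u^2 = 805.
Moment sums: Σu·w = 341, Σu^2·w = 2249.
So XᵀX·[α, β]ᵀ = Xᵀw: [[49, 133]; [133, 805]]·[α, β]ᵀ = [341, 2249]ᵀ.
Δ = 49·805 − 133² = 21756.
α = (341·805 − 133·2249)/21756 = -293/259; β = (49·2249 − 133·341)/21756 = 772/259.

α = -1.1313, β = 2.9807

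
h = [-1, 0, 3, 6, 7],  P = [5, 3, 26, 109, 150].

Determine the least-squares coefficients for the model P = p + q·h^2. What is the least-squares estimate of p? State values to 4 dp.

Compute the Gram sums: Σ1 = 5, Σh^2 = 95, Σh^2·h^2 = 3779.
For MᵀP: ΣP = 293, Σh^2·P = 11513.
MᵀM·[p, q]ᵀ = MᵀP becomes [[5, 95]; [95, 3779]]·[p, q]ᵀ = [293, 11513]ᵀ.
Eliminating q: 3779·(row 1) − 95·(row 2) gives 9870·p = 3779·293 − 95·11513 = 13512, so p = 2252/1645.
Then q = (11513 − 95·(2252/1645))/3779 = 991/329.

p = 1.3690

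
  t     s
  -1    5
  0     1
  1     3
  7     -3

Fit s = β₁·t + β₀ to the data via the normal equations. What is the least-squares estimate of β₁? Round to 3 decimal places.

β₁ = -0.865

The normal equations are: 51·β₁ + 7·β₀ = -23;  7·β₁ + 4·β₀ = 6.
(Σt·t = 51, Σt = 7, Σ1 = 4, Σt·s = -23, Σs = 6.)
Determinant 51·4 − 7² = 155.
β₁ = ((-23)·4 − 7·6)/155 = -134/155; β₀ = (51·6 − 7·(-23))/155 = 467/155.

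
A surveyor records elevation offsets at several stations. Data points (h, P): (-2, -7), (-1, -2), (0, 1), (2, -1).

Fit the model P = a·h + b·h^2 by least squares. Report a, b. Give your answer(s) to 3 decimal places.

a = 1.446, b = -0.986

Normal-equation sums: Σh·h = 9, Σh·h^2 = -1, Σh^2·h^2 = 33.
Right-hand side: Σh·P = 14, Σh^2·P = -34.
Δ = 9·33 − (-1)² = 296.
a = (14·33 − (-1)·(-34))/296 = 107/74; b = (9·(-34) − (-1)·14)/296 = -73/74.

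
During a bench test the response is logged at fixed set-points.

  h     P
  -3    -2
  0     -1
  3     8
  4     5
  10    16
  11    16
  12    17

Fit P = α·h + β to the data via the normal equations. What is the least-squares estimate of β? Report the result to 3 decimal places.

Setting ∂/∂α … = 0 gives: 399·α + 37·β = 590;  37·α + 7·β = 59.
Eliminating β: 7·(row 1) − 37·(row 2) gives 1424·α = 7·590 − 37·59 = 1947, so α = 1947/1424.
Then β = (59 − 37·(1947/1424))/7 = 1711/1424.

β = 1.202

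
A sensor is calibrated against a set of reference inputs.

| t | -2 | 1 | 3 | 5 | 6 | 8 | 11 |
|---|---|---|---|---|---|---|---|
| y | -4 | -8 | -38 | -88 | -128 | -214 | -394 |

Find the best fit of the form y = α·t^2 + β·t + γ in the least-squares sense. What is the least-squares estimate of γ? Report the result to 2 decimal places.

γ = -0.08

XᵀX·[α, β, γ]ᵀ = Xᵀy reads: 20756·α + 2204·β + 260·γ = -68544;  2204·α + 260·β + 32·γ = -7368;  260·α + 32·β + 7·γ = -874.
Solving the 3×3 system (Gaussian elimination) gives α = -24731/8422, β = -28943/8422, γ = -328/4211.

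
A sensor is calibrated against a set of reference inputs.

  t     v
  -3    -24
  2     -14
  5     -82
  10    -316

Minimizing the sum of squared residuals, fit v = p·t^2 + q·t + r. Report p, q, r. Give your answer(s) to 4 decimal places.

p = -3.0500, q = -1.1219, r = 0.1517

With design matrix M, MᵀM = [[10722, 1106, 138]; [1106, 138, 14]; [138, 14, 4]] and Mᵀv = [-33922, -3526, -436]ᵀ.
Inverting the 3×3 Gram matrix, [p, q, r]ᵀ = [-61/20, -1997/1780, 27/178]ᵀ.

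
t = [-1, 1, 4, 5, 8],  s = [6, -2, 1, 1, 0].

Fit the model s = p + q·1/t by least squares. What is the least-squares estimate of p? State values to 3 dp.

The normal system MᵀM·[p, q]ᵀ = Mᵀs is [[5, 23/40]; [23/40, 3389/1600]]·[p, q]ᵀ = [6, -151/20]ᵀ.
Δ = 5·(3389/1600) − (23/40)² = 513/50.
p = (6·(3389/1600) − (23/40)·(-151/20))/(513/50) = 1705/1026; q = (5·(-151/20) − (23/40)·6)/(513/50) = -2060/513.

p = 1.662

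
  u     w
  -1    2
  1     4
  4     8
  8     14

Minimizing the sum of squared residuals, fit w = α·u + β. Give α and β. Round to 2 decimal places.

Normal-equation sums: Σu·u = 82, Σu = 12, Σ1 = 4.
For Aᵀw: Σu·w = 146, Σw = 28.
Normal equations: [[82, 12]; [12, 4]]·[α, β]ᵀ = [146, 28]ᵀ.
det = 82·4 − 12² = 184.
α = (146·4 − 12·28)/184 = 31/23; β = (82·28 − 12·146)/184 = 68/23.

α = 1.35, β = 2.96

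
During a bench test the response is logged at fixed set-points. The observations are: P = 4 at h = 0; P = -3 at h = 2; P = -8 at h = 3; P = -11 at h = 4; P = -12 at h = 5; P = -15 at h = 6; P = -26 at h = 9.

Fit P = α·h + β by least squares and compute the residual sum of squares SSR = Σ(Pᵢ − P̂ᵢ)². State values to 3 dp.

The normal system XᵀX·[α, β]ᵀ = XᵀP is [[171, 29]; [29, 7]]·[α, β]ᵀ = [-458, -71]ᵀ.
det = 171·7 − 29² = 356.
α = ((-458)·7 − 29·(-71))/356 = -1147/356; β = (171·(-71) − 29·(-458))/356 = 1141/356.
Residuals: 283/356, 85/356, -137/89, -469/356, 161/178, 401/356, -37/178; SSR = 2465/356.

SSR = 6.924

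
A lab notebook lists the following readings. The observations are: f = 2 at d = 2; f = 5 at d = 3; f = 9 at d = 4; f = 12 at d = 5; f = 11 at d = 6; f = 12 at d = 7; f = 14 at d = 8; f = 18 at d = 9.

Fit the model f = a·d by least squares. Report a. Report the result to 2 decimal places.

Forming MᵀM = [[284]] and Mᵀf = [539]ᵀ gives MᵀM·[a]ᵀ = Mᵀf.
Hence a = 539 / 284 ≈ 1.89789.

a = 1.90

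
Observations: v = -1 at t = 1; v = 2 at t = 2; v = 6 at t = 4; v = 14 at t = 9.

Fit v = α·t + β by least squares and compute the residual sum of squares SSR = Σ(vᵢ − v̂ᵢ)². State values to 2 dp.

The normal equations are: 102·α + 16·β = 153;  16·α + 4·β = 21.
(Σt·t = 102, Σt = 16, Σ1 = 4, Σt·v = 153, Σv = 21.)
Eliminating β: 4·(row 1) − 16·(row 2) gives 152·α = 4·153 − 16·21 = 276, so α = 69/38.
Then β = (21 − 16·(69/38))/4 = -153/76.
Residuals: -61/76, 29/76, 3/4, -25/76; SSR = 111/76.

SSR = 1.46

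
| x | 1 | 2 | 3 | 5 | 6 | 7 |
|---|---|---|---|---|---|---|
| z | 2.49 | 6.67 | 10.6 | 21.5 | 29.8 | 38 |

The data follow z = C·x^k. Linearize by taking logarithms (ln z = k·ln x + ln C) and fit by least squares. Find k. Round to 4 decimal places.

k = 1.3802

Let Y = ln z. Fitting Y = k·ln x + ln C by least squares:
Over the data: Σln x = 7.1389, Σ(ln x)² = 11.2747, Σln z = 15.2709, Σln x·ln z = 22.0074.
Normal system: [[11.2747, 7.1389]; [7.1389, 6]]·[k, ln C]ᵀ = [22.0074, 15.2709]ᵀ.
Slope k = (n·Σln x·ln z − Σln x·Σln z)/(n·Σ(ln x)² − (Σln x)²) = (6·22.0074 − 7.1389·15.2709)/16.6845 = 1.38016; ln C = (Σln z − k·Σln x)/n = 0.90302.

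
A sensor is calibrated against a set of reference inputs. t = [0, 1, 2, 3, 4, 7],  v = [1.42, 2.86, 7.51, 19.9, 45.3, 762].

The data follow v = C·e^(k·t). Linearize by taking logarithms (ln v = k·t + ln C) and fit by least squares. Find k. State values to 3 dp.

k = 0.908

Let Y = ln v. Fitting Y = k·t + ln C by least squares:
AᵀA = [[79.0000, 17.0000]; [17.0000, 6]], rhs = [75.7603, 16.8577]ᵀ  (here Σt = 17.0000, Σ(t)² = 79.0000, Σln v = 16.8577, Σt·ln v = 75.7603).
Δ = 79.0000·6 − (17.0000)² = 185.0000; k = (75.7603·6 − 17.0000·16.8577)/185.0000 = 0.90801, ln C = (79.0000·16.8577 − 17.0000·75.7603)/185.0000 = 0.23693.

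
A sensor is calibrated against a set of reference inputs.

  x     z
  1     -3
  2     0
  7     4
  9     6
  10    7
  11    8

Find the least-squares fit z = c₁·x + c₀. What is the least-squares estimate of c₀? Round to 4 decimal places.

The normal equations are: 356·c₁ + 40·c₀ = 237;  40·c₁ + 6·c₀ = 22.
Eliminating c₀: 6·(row 1) − 40·(row 2) gives 536·c₁ = 6·237 − 40·22 = 542, so c₁ = 271/268.
Then c₀ = (22 − 40·(271/268))/6 = -206/67.

c₀ = -3.0746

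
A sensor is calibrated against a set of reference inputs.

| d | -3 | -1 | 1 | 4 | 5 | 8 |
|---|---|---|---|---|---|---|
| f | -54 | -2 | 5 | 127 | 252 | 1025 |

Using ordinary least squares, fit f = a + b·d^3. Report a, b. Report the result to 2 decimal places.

The normal system MᵀM·[a, b]ᵀ = Mᵀf is [[6, 674]; [674, 282596]]·[a, b]ᵀ = [1353, 565893]ᵀ.
Eliminating b: 282596·(row 1) − 674·(row 2) gives 1241300·a = 282596·1353 − 674·565893 = 940506, so a = 470253/620650.
Then b = (565893 − 674·(470253/620650))/282596 = 620859/310325.

a = 0.76, b = 2.00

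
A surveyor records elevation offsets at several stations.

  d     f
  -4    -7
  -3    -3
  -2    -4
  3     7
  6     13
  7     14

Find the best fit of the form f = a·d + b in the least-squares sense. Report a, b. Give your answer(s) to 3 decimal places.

Forming XᵀX = [[123, 7]; [7, 6]] and Xᵀf = [242, 20]ᵀ gives XᵀX·[a, b]ᵀ = Xᵀf.
Eliminating b: 6·(row 1) − 7·(row 2) gives 689·a = 6·242 − 7·20 = 1312, so a = 1312/689.
Then b = (20 − 7·(1312/689))/6 = 766/689.

a = 1.904, b = 1.112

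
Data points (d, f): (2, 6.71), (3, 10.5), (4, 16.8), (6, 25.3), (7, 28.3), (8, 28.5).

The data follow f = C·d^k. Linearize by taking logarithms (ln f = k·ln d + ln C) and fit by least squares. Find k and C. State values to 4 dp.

Taking logs, ln f = k·ln d + ln C, so regress ln f on ln d.
Σln d = 8.9952, Σ(ln d)² = 14.9303, Σln f = 16.9999, Σln d·ln f = 27.0736.
Normal system: [[14.9303, 8.9952]; [8.9952, 6]]·[k, ln C]ᵀ = [27.0736, 16.9999]ᵀ.
Δ = 14.9303·6 − (8.9952)² = 8.6686; k = (27.0736·6 − 8.9952·16.9999)/8.6686 = 1.09877, ln C = (14.9303·16.9999 − 8.9952·27.0736)/8.6686 = 1.18605, so C = exp(1.18605) = 3.27412.

k = 1.0988, C = 3.2741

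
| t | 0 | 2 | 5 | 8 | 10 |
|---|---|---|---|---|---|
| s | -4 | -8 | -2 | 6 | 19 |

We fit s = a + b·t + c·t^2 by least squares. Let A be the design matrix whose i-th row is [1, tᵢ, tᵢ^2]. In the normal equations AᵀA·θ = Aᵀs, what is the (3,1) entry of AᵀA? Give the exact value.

Row 3 ↔ basis t^2, column 1 ↔ basis 1, so (AᵀA)_{3,1} = Σᵢ t^2 = (0)·(1) + (4)·(1) + (25)·(1) + (64)·(1) + (100)·(1) = 193.

193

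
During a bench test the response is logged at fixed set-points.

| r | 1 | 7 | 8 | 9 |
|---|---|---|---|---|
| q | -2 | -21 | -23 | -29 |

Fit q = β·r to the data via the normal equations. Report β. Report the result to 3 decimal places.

Normal-equation sums: Σr·r = 195.
For Aᵀq: Σr·q = -594.
β = (-594)/195 = -3.04615.

β = -3.046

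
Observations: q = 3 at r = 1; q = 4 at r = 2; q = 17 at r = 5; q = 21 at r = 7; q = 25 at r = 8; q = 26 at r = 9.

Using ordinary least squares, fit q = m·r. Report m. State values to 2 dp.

From the data, Σr·r = 224.
Moment sums: Σr·q = 677.
Hence m = 677 / 224 ≈ 3.02232.

m = 3.02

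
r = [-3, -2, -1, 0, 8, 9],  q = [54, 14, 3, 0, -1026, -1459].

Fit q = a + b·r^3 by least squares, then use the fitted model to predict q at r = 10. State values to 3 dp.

XᵀX·[a, b]ᵀ = Xᵀq reads: 6·a + 1205·b = -2414;  1205·a + 794379·b = -1590496.
Eliminating b: 794379·(row 1) − 1205·(row 2) gives 3314249·a = 794379·(-2414) − 1205·(-1590496) = -1083226, so a = -1083226/3314249.
Then b = ((-1590496) − 1205·(-1083226/3314249))/794379 = -6634106/3314249.
At r = 10: q̂ = (-1083226/3314249)·(1) + (-6634106/3314249)·(1000) = -6635189226/3314249.

q̂ = -2002.019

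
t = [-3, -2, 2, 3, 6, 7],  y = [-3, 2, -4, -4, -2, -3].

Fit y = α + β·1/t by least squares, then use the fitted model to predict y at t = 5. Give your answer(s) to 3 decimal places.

MᵀM·[α, β]ᵀ = Mᵀy reads: 6·α + (13/42)·β = -14;  (13/42)·α + (151/196)·β = -86/21.
Determinant 6·(151/196) − (13/42)² = 7985/1764.
α = ((-14)·(151/196) − (13/42)·(-86/21))/(7985/1764) = -3358/1597; β = (6·(-86/21) − (13/42)·(-14))/(7985/1764) = -7140/1597.
At t = 5: ŷ = (-3358/1597)·(1) + (-7140/1597)·(1/5) = -4786/1597.

ŷ = -2.997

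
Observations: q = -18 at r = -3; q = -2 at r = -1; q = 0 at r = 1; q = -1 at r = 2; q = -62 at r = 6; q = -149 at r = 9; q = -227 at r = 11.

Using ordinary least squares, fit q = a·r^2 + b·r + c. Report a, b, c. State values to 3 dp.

a = -2.006, b = 1.208, c = 2.603

From the data, Σr^2·r^2 = 22597, Σr^2·r = 2257, Σr^2 = 253, Σr·r = 253, Σr = 25, Σ1 = 7.
Right-hand side: Σr^2·q = -41936, Σr·q = -4156, Σq = -459.
Solving the 3×3 system (Gaussian elimination) gives a = -24091/12012, b = 4835/4004, c = 15635/6006.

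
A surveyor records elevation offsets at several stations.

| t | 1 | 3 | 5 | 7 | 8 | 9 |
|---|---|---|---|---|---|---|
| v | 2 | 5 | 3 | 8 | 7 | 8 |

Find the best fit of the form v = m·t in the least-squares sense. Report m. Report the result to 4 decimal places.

The normal system MᵀM·[m]ᵀ = Mᵀv is [[229]]·[m]ᵀ = [216]ᵀ.
m = 216/229 = 0.943231.

m = 0.9432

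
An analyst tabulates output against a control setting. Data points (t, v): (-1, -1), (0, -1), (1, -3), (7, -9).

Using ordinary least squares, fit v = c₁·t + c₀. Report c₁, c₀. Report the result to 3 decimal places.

From the data, Σt·t = 51, Σt = 7, Σ1 = 4.
Moment sums: Σt·v = -65, Σv = -14.
Normal equations: [[51, 7]; [7, 4]]·[c₁, c₀]ᵀ = [-65, -14]ᵀ.
Δ = 51·4 − 7² = 155.
c₁ = ((-65)·4 − 7·(-14))/155 = -162/155; c₀ = (51·(-14) − 7·(-65))/155 = -259/155.

c₁ = -1.045, c₀ = -1.671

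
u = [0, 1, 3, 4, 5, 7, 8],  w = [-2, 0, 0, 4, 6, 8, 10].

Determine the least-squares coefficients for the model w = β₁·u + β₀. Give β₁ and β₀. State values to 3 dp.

β₁ = 1.500, β₀ = -2.286

Entries of MᵀM: Σu·u = 164, Σu = 28, Σ1 = 7.
For Mᵀw: Σu·w = 182, Σw = 26.
det = 164·7 − 28² = 364.
β₁ = (182·7 − 28·26)/364 = 3/2; β₀ = (164·26 − 28·182)/364 = -16/7.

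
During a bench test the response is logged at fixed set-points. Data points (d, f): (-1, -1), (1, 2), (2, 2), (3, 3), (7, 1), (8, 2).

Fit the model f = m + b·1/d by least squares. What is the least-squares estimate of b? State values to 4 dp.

b = 1.7043

With design matrix M, MᵀM = [[6, 185/168]; [185/168, 67657/28224]] and Mᵀf = [9, 151/28]ᵀ.
Eliminating b: (67657/28224)·(row 1) − (185/168)·(row 2) gives (371717/28224)·m = (67657/28224)·9 − (185/168)·(151/28) = 147101/9408, so m = 441303/371717.
Then b = ((151/28) − (185/168)·(441303/371717))/(67657/28224) = 633528/371717.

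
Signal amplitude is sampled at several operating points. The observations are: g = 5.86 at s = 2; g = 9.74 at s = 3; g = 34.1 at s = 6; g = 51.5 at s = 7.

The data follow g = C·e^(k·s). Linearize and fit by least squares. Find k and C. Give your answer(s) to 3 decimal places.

Let Y = ln g. Fitting Y = k·s + ln C by least squares:
AᵀA = [[98.0000, 18.0000]; [18.0000, 4]], rhs = [59.1319, 11.5153]ᵀ  (here Σs = 18.0000, Σ(s)² = 98.0000, Σln g = 11.5153, Σs·ln g = 59.1319).
Δ = 98.0000·4 − (18.0000)² = 68.0000; k = (59.1319·4 − 18.0000·11.5153)/68.0000 = 0.43019, ln C = (98.0000·11.5153 − 18.0000·59.1319)/68.0000 = 0.94298, so C = exp(0.94298) = 2.56762.

k = 0.430, C = 2.568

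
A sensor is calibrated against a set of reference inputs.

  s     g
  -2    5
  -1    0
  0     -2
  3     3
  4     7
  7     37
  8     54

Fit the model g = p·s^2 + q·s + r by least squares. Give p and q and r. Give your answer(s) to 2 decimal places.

p = 1.08, q = -1.74, r = -2.56

Compute the Gram sums: Σs^2·s^2 = 6851, Σs^2·s = 937, Σs^2 = 143, Σs·s = 143, Σs = 19, Σ1 = 7.
Moment sums: Σs^2·g = 5428, Σs·g = 718, Σg = 104.
Normal equations: [[6851, 937, 143]; [937, 143, 19]; [143, 19, 7]]·[p, q, r]ᵀ = [5428, 718, 104]ᵀ.
Solving the 3×3 system (Gaussian elimination) gives p = 110045/101577, q = -176536/101577, r = -1767/691.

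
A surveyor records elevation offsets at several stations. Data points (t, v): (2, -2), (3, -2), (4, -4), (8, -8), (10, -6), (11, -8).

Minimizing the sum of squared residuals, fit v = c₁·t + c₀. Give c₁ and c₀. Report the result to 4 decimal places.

XᵀX·[c₁, c₀]ᵀ = Xᵀv reads: 314·c₁ + 38·c₀ = -238;  38·c₁ + 6·c₀ = -30.
Δ = 314·6 − 38² = 440.
c₁ = ((-238)·6 − 38·(-30))/440 = -36/55; c₀ = (314·(-30) − 38·(-238))/440 = -47/55.

c₁ = -0.6545, c₀ = -0.8545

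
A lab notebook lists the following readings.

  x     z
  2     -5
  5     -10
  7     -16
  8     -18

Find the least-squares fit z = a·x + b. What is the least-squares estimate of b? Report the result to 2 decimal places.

Setting ∂/∂a … = 0 gives: 142·a + 22·b = -316;  22·a + 4·b = -49.
Determinant 142·4 − 22² = 84.
a = ((-316)·4 − 22·(-49))/84 = -31/14; b = (142·(-49) − 22·(-316))/84 = -1/14.

b = -0.07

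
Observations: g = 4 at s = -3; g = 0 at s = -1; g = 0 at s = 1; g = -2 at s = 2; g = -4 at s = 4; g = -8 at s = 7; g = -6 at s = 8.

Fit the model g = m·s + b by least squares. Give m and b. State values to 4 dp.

From the data, Σs·s = 144, Σs = 18, Σ1 = 7.
And Σs·g = -136, Σg = -16.
AᵀA·[m, b]ᵀ = Aᵀg becomes [[144, 18]; [18, 7]]·[m, b]ᵀ = [-136, -16]ᵀ.
det = 144·7 − 18² = 684.
m = ((-136)·7 − 18·(-16))/684 = -166/171; b = (144·(-16) − 18·(-136))/684 = 4/19.

m = -0.9708, b = 0.2105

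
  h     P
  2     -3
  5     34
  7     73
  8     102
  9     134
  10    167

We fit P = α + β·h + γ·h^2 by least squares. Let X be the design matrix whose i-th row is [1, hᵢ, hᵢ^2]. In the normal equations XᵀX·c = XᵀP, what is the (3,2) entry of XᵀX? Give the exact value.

2717

Row 3 ↔ basis h^2, column 2 ↔ basis h, so (XᵀX)_{3,2} = Σᵢ (h^2)·(h) = (4)·(2) + (25)·(5) + (49)·(7) + (64)·(8) + (81)·(9) + (100)·(10) = 2717.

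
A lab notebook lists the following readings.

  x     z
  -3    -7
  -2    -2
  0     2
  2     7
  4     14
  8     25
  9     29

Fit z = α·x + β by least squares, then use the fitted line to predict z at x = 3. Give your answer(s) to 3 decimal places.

Forming AᵀA = [[178, 18]; [18, 7]] and Aᵀz = [556, 68]ᵀ gives AᵀA·[α, β]ᵀ = Aᵀz.
Determinant 178·7 − 18² = 922.
α = (556·7 − 18·68)/922 = 1334/461; β = (178·68 − 18·556)/922 = 1048/461.
At x = 3: ẑ = (1334/461)·(3) + (1048/461)·(1) = 5050/461.

ẑ = 10.954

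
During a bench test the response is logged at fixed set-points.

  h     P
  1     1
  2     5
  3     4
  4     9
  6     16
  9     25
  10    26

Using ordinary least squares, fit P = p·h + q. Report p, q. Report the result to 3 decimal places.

Entries of AᵀA: Σh·h = 247, Σh = 35, Σ1 = 7.
Right-hand side: Σh·P = 640, ΣP = 86.
Δ = 247·7 − 35² = 504.
p = (640·7 − 35·86)/504 = 35/12; q = (247·86 − 35·640)/504 = -193/84.

p = 2.917, q = -2.298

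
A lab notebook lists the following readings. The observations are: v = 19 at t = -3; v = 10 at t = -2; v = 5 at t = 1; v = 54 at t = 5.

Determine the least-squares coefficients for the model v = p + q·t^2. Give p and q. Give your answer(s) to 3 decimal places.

With design matrix X, XᵀX = [[4, 39]; [39, 723]] and Xᵀv = [88, 1566]ᵀ.
Determinant 4·723 − 39² = 1371.
p = (88·723 − 39·1566)/1371 = 850/457; q = (4·1566 − 39·88)/1371 = 944/457.

p = 1.860, q = 2.066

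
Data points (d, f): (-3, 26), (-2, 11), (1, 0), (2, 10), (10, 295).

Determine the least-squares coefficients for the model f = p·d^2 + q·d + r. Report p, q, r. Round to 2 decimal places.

AᵀA·[p, q, r]ᵀ = Aᵀf reads: 10114·p + 974·q + 118·r = 29818;  974·p + 118·q + 8·r = 2870;  118·p + 8·q + 5·r = 342.
(Σd^2·d^2 = 10114, Σd^2·d = 974, Σd^2 = 118, Σd·d = 118, Σd = 8, Σ1 = 5, Σd^2·f = 29818, Σd·f = 2870, Σf = 342.)
Inverting the 3×3 Gram matrix, [p, q, r]ᵀ = [4393/1463, -486/1463, -404/209]ᵀ.

p = 3.00, q = -0.33, r = -1.93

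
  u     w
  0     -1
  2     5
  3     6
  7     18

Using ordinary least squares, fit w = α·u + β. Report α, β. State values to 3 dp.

α = 2.692, β = -1.077

Forming AᵀA = [[62, 12]; [12, 4]] and Aᵀw = [154, 28]ᵀ gives AᵀA·[α, β]ᵀ = Aᵀw.
Δ = 62·4 − 12² = 104.
α = (154·4 − 12·28)/104 = 35/13; β = (62·28 − 12·154)/104 = -14/13.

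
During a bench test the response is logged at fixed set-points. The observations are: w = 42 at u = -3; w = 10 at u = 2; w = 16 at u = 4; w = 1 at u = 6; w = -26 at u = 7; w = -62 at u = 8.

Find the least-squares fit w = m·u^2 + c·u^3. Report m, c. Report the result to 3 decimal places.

Normal-equation sums: Σu^2·u^2 = 8146, Σu^2·u^3 = 58164, Σu^3·u^3 = 431338.
For Aᵀw: Σu^2·w = -4532, Σu^3·w = -40476.
So AᵀA·[m, c]ᵀ = Aᵀw: [[8146, 58164]; [58164, 431338]]·[m, c]ᵀ = [-4532, -40476]ᵀ.
Eliminating c: 431338·(row 1) − 58164·(row 2) gives 130628452·m = 431338·(-4532) − 58164·(-40476) = 399422248, so m = 99855562/32657113.
Then c = ((-40476) − 58164·(99855562/32657113))/431338 = -16529562/32657113.

m = 3.058, c = -0.506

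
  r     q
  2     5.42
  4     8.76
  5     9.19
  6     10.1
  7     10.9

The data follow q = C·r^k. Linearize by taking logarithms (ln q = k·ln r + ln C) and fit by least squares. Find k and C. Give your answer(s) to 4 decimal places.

Linearized form: ln q = k·ln r + ln C. From the 5 transformed points,
XᵀX = [[11.9895, 7.4265]; [7.4265, 5]], rhs = [16.5418, 10.7797]ᵀ  (here Σln r = 7.4265, Σ(ln r)² = 11.9895, Σln q = 10.7797, Σln r·ln q = 16.5418).
Δ = 11.9895·5 − (7.4265)² = 4.7940; k = (16.5418·5 − 7.4265·10.7797)/4.7940 = 0.55336, ln C = (11.9895·10.7797 − 7.4265·16.5418)/4.7940 = 1.33403, so C = exp(1.33403) = 3.79633.

k = 0.5534, C = 3.7963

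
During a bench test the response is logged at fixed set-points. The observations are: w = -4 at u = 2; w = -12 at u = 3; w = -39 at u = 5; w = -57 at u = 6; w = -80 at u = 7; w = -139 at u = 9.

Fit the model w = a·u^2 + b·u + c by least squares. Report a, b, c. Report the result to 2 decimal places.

a = -1.97, b = 2.52, c = -1.49

The normal system AᵀA·[a, b, c]ᵀ = Aᵀw is [[10980, 1448, 204]; [1448, 204, 32]; [204, 32, 6]]·[a, b, c]ᵀ = [-18330, -2392, -331]ᵀ.
Solving the 3×3 system (Gaussian elimination) gives a = -77/39, b = 164/65, c = -583/390.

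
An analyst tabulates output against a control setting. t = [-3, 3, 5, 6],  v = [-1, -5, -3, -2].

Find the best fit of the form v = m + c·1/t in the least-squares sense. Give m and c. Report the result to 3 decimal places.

Compute the Gram sums: Σ1 = 4, Σ1/t = 11/30, Σ1/t·1/t = 29/100.
For Mᵀv: Σv = -11, Σ1/t·v = -34/15.
MᵀM·[m, c]ᵀ = Mᵀv becomes [[4, 11/30]; [11/30, 29/100]]·[m, c]ᵀ = [-11, -34/15]ᵀ.
det = 4·(29/100) − (11/30)² = 923/900.
m = ((-11)·(29/100) − (11/30)·(-34/15))/(923/900) = -2123/923; c = (4·(-34/15) − (11/30)·(-11))/(923/900) = -4530/923.

m = -2.300, c = -4.908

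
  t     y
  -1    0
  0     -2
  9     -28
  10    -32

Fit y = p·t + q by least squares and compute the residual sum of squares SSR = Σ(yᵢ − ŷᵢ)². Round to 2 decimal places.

From the data, Σt·t = 182, Σt = 18, Σ1 = 4.
For Mᵀy: Σt·y = -572, Σy = -62.
MᵀM·[p, q]ᵀ = Mᵀy becomes [[182, 18]; [18, 4]]·[p, q]ᵀ = [-572, -62]ᵀ.
Δ = 182·4 − 18² = 404.
p = ((-572)·4 − 18·(-62))/404 = -293/101; q = (182·(-62) − 18·(-572))/404 = -247/101.
Residuals: -46/101, 45/101, 56/101, -55/101; SSR = 102/101.

SSR = 1.01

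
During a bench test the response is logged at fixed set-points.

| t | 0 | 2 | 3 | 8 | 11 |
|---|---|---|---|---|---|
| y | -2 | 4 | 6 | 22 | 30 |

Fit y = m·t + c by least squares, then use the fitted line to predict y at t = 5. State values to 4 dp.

Normal-equation sums: Σt·t = 198, Σt = 24, Σ1 = 5.
Moment sums: Σt·y = 532, Σy = 60.
Determinant 198·5 − 24² = 414.
m = (532·5 − 24·60)/414 = 610/207; c = (198·60 − 24·532)/414 = -148/69.
At t = 5: ŷ = (610/207)·(5) + (-148/69)·(1) = 2606/207.

ŷ = 12.5894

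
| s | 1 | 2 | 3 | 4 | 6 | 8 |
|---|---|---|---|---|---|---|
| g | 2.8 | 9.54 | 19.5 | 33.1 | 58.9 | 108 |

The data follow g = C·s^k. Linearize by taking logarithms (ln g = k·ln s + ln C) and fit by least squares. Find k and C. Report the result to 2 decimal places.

Linearized form: ln g = k·ln s + ln C. From the 6 transformed points,
Σln s = 7.0493, Σ(ln s)² = 11.1437, Σln g = 18.5130, Σln s·ln g = 26.7173.
Equations: 11.1437·k + 7.0493·ln C = 26.7173;  7.0493·k + 6·ln C = 18.5130.
Δ = 11.1437·6 − (7.0493)² = 17.1702; k = (26.7173·6 − 7.0493·18.5130)/17.1702 = 1.73559, ln C = (11.1437·18.5130 − 7.0493·26.7173)/17.1702 = 1.04640, so C = exp(1.04640) = 2.84738.

k = 1.74, C = 2.85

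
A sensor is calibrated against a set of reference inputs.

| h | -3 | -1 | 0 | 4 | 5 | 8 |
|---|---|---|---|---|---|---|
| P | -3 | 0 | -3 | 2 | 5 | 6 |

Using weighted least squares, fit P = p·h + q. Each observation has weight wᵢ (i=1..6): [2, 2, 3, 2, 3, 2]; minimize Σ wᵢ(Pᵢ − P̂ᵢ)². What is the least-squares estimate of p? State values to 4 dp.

With design matrix A, AᵀWA = [[255, 31]; [31, 14]] and AᵀWP = [205, 16]ᵀ.
Δ = 255·14 − 31² = 2609.
p = (205·14 − 31·16)/2609 = 2374/2609; q = (255·16 − 31·205)/2609 = -2275/2609.

p = 0.9099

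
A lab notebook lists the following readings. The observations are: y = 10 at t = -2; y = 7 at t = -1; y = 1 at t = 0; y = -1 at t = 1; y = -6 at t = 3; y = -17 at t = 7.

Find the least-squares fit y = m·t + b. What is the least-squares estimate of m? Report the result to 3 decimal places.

m = -2.944

Forming AᵀA = [[64, 8]; [8, 6]] and Aᵀy = [-165, -6]ᵀ gives AᵀA·[m, b]ᵀ = Aᵀy.
Eliminating b: 6·(row 1) − 8·(row 2) gives 320·m = 6·(-165) − 8·(-6) = -942, so m = -471/160.
Then b = ((-6) − 8·(-471/160))/6 = 117/40.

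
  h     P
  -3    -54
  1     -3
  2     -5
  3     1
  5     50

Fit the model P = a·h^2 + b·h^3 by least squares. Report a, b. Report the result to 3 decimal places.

a = -2.997, b = 1.000

The normal equations are: 804·a + 3158·b = 750;  3158·a + 17148·b = 7692.
Eliminating b: 17148·(row 1) − 3158·(row 2) gives 3814028·a = 17148·750 − 3158·7692 = -11430336, so a = -2857584/953507.
Then b = (7692 − 3158·(-2857584/953507))/17148 = 953967/953507.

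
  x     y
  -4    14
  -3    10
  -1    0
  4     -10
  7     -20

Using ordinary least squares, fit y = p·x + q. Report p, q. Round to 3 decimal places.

Sums needed: Σx·x = 91, Σx = 3, Σ1 = 5.
And Σx·y = -266, Σy = -6.
MᵀM·[p, q]ᵀ = Mᵀy becomes [[91, 3]; [3, 5]]·[p, q]ᵀ = [-266, -6]ᵀ.
det = 91·5 − 3² = 446.
p = ((-266)·5 − 3·(-6))/446 = -656/223; q = (91·(-6) − 3·(-266))/446 = 126/223.

p = -2.942, q = 0.565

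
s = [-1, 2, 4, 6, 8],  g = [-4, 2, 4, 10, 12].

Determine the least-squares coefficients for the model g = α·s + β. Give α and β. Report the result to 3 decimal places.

Compute the Gram sums: Σs·s = 121, Σs = 19, Σ1 = 5.
For Aᵀg: Σs·g = 180, Σg = 24.
So AᵀA·[α, β]ᵀ = Aᵀg: [[121, 19]; [19, 5]]·[α, β]ᵀ = [180, 24]ᵀ.
Eliminating β: 5·(row 1) − 19·(row 2) gives 244·α = 5·180 − 19·24 = 444, so α = 111/61.
Then β = (24 − 19·(111/61))/5 = -129/61.

α = 1.820, β = -2.115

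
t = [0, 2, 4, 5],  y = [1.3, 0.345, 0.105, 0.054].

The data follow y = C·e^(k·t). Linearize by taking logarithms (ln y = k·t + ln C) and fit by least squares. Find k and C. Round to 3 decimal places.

k = -0.631, C = 1.273

Linearized form: ln y = k·t + ln C. From the 4 transformed points,
Σt = 11.0000, Σ(t)² = 45.0000, Σln y = -5.9744, Σt·ln y = -25.7375.
Equations: 45.0000·k + 11.0000·ln C = -25.7375;  11.0000·k + 4·ln C = -5.9744.
Solving (det = 59.0000): k = -0.63104, ln C = 0.24175, so C = exp(0.24175) = 1.27348.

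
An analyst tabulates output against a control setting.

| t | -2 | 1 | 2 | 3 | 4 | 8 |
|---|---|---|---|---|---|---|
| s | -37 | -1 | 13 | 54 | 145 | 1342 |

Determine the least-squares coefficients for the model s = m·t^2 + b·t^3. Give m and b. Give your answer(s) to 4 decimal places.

XᵀX·[m, b]ᵀ = Xᵀs reads: 4466·m + 34036·b = 88597;  34036·m + 267098·b = 698241.
Eliminating b: 267098·(row 1) − 34036·(row 2) gives 34410372·m = 267098·88597 − 34036·698241 = -101249170, so m = -50624585/17205186.
Then b = (698241 − 34036·(-50624585/17205186))/267098 = 51428407/17205186.

m = -2.9424, b = 2.9891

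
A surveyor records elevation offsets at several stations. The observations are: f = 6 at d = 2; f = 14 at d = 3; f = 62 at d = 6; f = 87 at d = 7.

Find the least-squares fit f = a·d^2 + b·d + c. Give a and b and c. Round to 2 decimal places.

a = 2.13, b = -2.98, c = 3.59

The normal system MᵀM·[a, b, c]ᵀ = Mᵀf is [[3794, 594, 98]; [594, 98, 18]; [98, 18, 4]]·[a, b, c]ᵀ = [6645, 1035, 169]ᵀ.
Row-reducing yields a = 17/8, b = -405/136, c = 61/17.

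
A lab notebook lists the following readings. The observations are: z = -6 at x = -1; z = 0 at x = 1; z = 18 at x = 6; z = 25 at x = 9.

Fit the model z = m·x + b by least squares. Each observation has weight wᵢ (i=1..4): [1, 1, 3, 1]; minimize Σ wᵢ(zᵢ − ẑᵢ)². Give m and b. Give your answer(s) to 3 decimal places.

m = 3.259, b = -2.499

With design matrix M, MᵀWM = [[191, 27]; [27, 6]] and MᵀWz = [555, 73]ᵀ.
det = 191·6 − 27² = 417.
m = (555·6 − 27·73)/417 = 453/139; b = (191·73 − 27·555)/417 = -1042/417.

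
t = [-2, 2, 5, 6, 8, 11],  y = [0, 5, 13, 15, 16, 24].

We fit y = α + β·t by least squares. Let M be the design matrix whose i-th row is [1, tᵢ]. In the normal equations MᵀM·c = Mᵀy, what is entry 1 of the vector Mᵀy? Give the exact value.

Entry 1 ↔ basis 1, so (Mᵀy)_{1} = Σᵢ yᵢ = (1)·(0) + (1)·(5) + (1)·(13) + (1)·(15) + (1)·(16) + (1)·(24) = 73.

73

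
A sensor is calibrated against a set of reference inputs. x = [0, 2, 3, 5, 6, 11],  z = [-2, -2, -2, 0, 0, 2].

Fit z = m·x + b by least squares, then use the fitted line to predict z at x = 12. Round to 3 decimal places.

ẑ = 2.395

MᵀM·[m, b]ᵀ = Mᵀz reads: 195·m + 27·b = 12;  27·m + 6·b = -4.
Δ = 195·6 − 27² = 441.
m = (12·6 − 27·(-4))/441 = 20/49; b = (195·(-4) − 27·12)/441 = -368/147.
At x = 12: ẑ = (20/49)·(12) + (-368/147)·(1) = 352/147.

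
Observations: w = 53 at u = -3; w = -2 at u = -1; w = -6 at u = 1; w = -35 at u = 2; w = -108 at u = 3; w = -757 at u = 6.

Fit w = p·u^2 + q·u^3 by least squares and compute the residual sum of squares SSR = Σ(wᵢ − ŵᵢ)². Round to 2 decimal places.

SSR = 5.41

From the data, Σu^2·u^2 = 1476, Σu^2·u^3 = 7808, Σu^3·u^3 = 48180.
Moment sums: Σu^2·w = -27895, Σu^3·w = -168143.
Normal equations: [[1476, 7808]; [7808, 48180]]·[p, q]ᵀ = [-27895, -168143]ᵀ.
Determinant 1476·48180 − 7808² = 10148816.
p = ((-27895)·48180 − 7808·(-168143))/10148816 = -7780139/2537204; q = (1476·(-168143) − 7808·(-27895))/10148816 = -7593727/2537204.
Residuals: -268783/1268602, -1221999/634301, 75321/1268602, 767058/634301, 258462/634301, -83348/634301; SSR = 6857591/1268602.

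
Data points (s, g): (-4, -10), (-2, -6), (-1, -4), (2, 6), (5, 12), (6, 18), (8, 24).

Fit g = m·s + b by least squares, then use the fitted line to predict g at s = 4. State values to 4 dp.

ĝ = 11.4192

Setting ∂/∂m … = 0 gives: 150·m + 14·b = 428;  14·m + 7·b = 40.
(Σs·s = 150, Σs = 14, Σ1 = 7, Σs·g = 428, Σg = 40.)
Δ = 150·7 − 14² = 854.
m = (428·7 − 14·40)/854 = 174/61; b = (150·40 − 14·428)/854 = 4/427.
At s = 4: ĝ = (174/61)·(4) + (4/427)·(1) = 4876/427.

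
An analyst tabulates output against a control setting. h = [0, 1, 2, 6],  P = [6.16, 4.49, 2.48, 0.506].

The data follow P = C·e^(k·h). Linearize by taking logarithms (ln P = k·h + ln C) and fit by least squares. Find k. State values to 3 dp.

Let Y = ln P. Fitting Y = k·h + ln C by least squares:
XᵀX = [[41.0000, 9.0000]; [9.0000, 4]], rhs = [-0.7689, 3.5470]ᵀ  (here Σh = 9.0000, Σ(h)² = 41.0000, Σln P = 3.5470, Σh·ln P = -0.7689).
Slope k = (n·Σh·ln P − Σh·Σln P)/(n·Σ(h)² − (Σh)²) = (4·-0.7689 − 9.0000·3.5470)/83.0000 = -0.42167; ln C = (Σln P − k·Σh)/n = 1.83550.

k = -0.422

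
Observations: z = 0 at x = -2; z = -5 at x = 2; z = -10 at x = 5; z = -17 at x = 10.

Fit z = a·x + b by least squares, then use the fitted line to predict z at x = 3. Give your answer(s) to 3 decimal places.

Sums needed: Σx·x = 133, Σx = 15, Σ1 = 4.
Right-hand side: Σx·z = -230, Σz = -32.
MᵀM·[a, b]ᵀ = Mᵀz becomes [[133, 15]; [15, 4]]·[a, b]ᵀ = [-230, -32]ᵀ.
Determinant 133·4 − 15² = 307.
a = ((-230)·4 − 15·(-32))/307 = -440/307; b = (133·(-32) − 15·(-230))/307 = -806/307.
At x = 3: ẑ = (-440/307)·(3) + (-806/307)·(1) = -2126/307.

ẑ = -6.925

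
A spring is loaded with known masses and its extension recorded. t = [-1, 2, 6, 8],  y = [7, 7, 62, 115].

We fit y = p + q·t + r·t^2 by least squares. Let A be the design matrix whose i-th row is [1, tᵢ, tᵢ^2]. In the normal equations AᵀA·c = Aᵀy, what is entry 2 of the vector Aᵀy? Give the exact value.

1299

Entry 2 ↔ basis t, so (Aᵀy)_{2} = Σᵢ (t)·yᵢ = (-1)·(7) + (2)·(7) + (6)·(62) + (8)·(115) = 1299.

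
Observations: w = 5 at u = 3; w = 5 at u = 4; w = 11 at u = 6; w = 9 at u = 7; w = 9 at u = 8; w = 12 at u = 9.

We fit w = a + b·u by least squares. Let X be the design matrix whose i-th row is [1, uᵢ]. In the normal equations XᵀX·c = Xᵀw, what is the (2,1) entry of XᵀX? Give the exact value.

37

Row 2 ↔ basis u, column 1 ↔ basis 1, so (XᵀX)_{2,1} = Σᵢ u = (3)·(1) + (4)·(1) + (6)·(1) + (7)·(1) + (8)·(1) + (9)·(1) = 37.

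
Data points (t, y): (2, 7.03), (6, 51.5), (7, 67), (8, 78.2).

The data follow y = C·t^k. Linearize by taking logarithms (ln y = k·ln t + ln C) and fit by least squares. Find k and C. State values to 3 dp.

k = 1.769, C = 2.084

With ln yᵢ as the transformed response and ln tᵢ as the regressor:
Σln t = 6.5103, Σ(ln t)² = 11.8015, Σln y = 14.4557, Σln t·ln y = 25.6609.
Equations: 11.8015·k + 6.5103·ln C = 25.6609;  6.5103·k + 4·ln C = 14.4557.
Solving (det = 4.8225): k = 1.76944, ln C = 0.73405, so C = exp(0.73405) = 2.08350.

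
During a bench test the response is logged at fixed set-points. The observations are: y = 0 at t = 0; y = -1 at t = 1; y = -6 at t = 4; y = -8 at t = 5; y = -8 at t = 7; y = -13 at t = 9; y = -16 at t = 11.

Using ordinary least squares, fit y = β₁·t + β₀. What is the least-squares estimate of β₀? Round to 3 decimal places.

β₀ = 0.120

Compute the Gram sums: Σt·t = 293, Σt = 37, Σ1 = 7.
Moment sums: Σt·y = -414, Σy = -52.
So AᵀA·[β₁, β₀]ᵀ = Aᵀy: [[293, 37]; [37, 7]]·[β₁, β₀]ᵀ = [-414, -52]ᵀ.
det = 293·7 − 37² = 682.
β₁ = ((-414)·7 − 37·(-52))/682 = -487/341; β₀ = (293·(-52) − 37·(-414))/682 = 41/341.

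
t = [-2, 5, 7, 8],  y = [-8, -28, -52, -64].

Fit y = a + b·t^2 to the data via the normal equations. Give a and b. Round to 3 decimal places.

Entries of AᵀA: Σ1 = 4, Σt^2 = 142, Σt^2·t^2 = 7138.
And Σy = -152, Σt^2·y = -7376.
Normal equations: [[4, 142]; [142, 7138]]·[a, b]ᵀ = [-152, -7376]ᵀ.
Determinant 4·7138 − 142² = 8388.
a = ((-152)·7138 − 142·(-7376))/8388 = -1044/233; b = (4·(-7376) − 142·(-152))/8388 = -220/233.

a = -4.481, b = -0.944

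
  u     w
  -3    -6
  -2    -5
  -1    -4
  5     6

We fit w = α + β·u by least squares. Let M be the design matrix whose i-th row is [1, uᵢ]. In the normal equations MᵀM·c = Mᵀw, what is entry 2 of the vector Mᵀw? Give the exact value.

Entry 2 ↔ basis u, so (Mᵀw)_{2} = Σᵢ (u)·wᵢ = (-3)·(-6) + (-2)·(-5) + (-1)·(-4) + (5)·(6) = 62.

62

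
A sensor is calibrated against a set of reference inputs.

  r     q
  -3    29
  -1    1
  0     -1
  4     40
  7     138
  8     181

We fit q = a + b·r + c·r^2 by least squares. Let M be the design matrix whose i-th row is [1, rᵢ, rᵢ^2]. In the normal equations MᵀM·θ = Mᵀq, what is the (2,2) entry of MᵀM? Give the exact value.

Row 2 ↔ basis r, column 2 ↔ basis r, so (MᵀM)_{2,2} = Σᵢ (r)·(r) = (-3)·(-3) + (-1)·(-1) + (0)·(0) + (4)·(4) + (7)·(7) + (8)·(8) = 139.

139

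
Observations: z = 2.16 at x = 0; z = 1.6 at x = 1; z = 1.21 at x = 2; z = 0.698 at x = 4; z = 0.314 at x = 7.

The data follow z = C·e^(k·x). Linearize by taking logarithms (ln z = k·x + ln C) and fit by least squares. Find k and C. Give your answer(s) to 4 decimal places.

Let Y = ln z. Fitting Y = k·x + ln C by least squares:
Σx = 14.0000, Σ(x)² = 70.0000, Σln z = -0.0872, Σx·ln z = -8.6954.
Normal system: [[70.0000, 14.0000]; [14.0000, 5]]·[k, ln C]ᵀ = [-8.6954, -0.0872]ᵀ.
Δ = 70.0000·5 − (14.0000)² = 154.0000; k = (-8.6954·5 − 14.0000·-0.0872)/154.0000 = -0.27440, ln C = (70.0000·-0.0872 − 14.0000·-8.6954)/154.0000 = 0.75087, so C = exp(0.75087) = 2.11885.

k = -0.2744, C = 2.1188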